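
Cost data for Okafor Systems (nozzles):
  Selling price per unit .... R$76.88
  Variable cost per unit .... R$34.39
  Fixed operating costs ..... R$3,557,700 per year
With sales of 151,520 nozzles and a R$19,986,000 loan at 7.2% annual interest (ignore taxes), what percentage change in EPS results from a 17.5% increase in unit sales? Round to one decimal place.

Contribution at this volume is 151,520 × R$42.49 = R$6,438,084.80.
EBIT = R$6,438,084.80 − R$3,557,700 = R$2,880,384.80.
After interest of R$1,438,992.00, pre-tax earnings = R$1,441,392.80.
DCL = total CM / (EBIT − I) = R$6,438,084.80 / R$1,441,392.80 = 4.4666.
%ΔEPS = DCL × %ΔSales = 4.4666 × +17.5% = +78.2%.

+78.2%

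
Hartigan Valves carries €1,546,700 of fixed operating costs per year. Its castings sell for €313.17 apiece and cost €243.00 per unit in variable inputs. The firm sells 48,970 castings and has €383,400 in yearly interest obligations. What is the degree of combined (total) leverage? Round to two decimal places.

Contribution at this volume is 48,970 × €70.17 = €3,436,224.90.
EBIT = €3,436,224.90 − €1,546,700 = €1,889,524.90. Interest = €383,400.00, so EBIT − I = €1,506,124.90.
DCL = contribution ÷ (EBIT − I) = €3,436,224.90 ÷ €1,506,124.90 = 2.2815.

2.28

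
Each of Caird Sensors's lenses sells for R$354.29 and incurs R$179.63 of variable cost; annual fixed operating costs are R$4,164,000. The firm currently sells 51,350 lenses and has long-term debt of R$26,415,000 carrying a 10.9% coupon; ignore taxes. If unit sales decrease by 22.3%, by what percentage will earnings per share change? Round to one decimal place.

Contribution at this volume is 51,350 × R$174.66 = R$8,968,791.00.
Operating income = contribution − fixed costs = R$8,968,791.00 − R$4,164,000 = R$4,804,791.00.
Interest = R$2,879,235.00, so EBIT − I = R$1,925,556.00.
DCL = total CM / (EBIT − I) = R$8,968,791.00 / R$1,925,556.00 = 4.6578.
EPS therefore changes by 4.6578 × (-22.3%) = -103.9%.

-103.9%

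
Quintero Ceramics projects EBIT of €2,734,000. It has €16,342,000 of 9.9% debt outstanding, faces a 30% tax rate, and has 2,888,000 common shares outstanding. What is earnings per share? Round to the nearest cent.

Pre-tax income = €2,734,000 − €1,617,858.00 = €1,116,142.00.
After tax at 30%: net income = €1,116,142.00 × 0.70 = €781,299.40.
EPS = €781,299.40 ÷ 2,888,000 = €0.27.

€0.27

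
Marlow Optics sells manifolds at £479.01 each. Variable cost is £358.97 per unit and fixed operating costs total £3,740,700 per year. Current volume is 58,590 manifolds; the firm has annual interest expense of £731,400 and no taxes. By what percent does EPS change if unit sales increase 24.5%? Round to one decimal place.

+67.3%

Total contribution margin = 58,590 × £120.04 = £7,033,143.60.
Operating income = contribution − fixed costs = £7,033,143.60 − £3,740,700 = £3,292,443.60.
Interest = £731,400.00, so EBIT − I = £2,561,043.60.
DCL = total CM / (EBIT − I) = £7,033,143.60 / £2,561,043.60 = 2.7462.
EPS therefore changes by 2.7462 × (+24.5%) = +67.3%.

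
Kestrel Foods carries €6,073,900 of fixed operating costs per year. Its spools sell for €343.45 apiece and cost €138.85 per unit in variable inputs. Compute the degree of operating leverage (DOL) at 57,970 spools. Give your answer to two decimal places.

2.05

Contribution at this volume is 57,970 × €204.60 = €11,860,662.00.
EBIT = €11,860,662.00 − €6,073,900 = €5,786,762.00.
Degree of operating leverage = €11,860,662.00 / €5,786,762.00 = 2.0496.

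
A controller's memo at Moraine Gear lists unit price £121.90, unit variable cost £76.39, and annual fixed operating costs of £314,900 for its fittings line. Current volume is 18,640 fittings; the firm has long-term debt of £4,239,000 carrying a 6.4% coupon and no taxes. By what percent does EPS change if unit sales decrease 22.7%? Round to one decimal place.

-73.5%

Contribution at this volume is 18,640 × £45.51 = £848,306.40.
EBIT = £848,306.40 − £314,900 = £533,406.40.
Interest = £271,296.00, so EBIT − I = £262,110.40.
DCL = total CM / (EBIT − I) = £848,306.40 / £262,110.40 = 3.2364.
%ΔEPS = DCL × %ΔSales = 3.2364 × -22.7% = -73.5%.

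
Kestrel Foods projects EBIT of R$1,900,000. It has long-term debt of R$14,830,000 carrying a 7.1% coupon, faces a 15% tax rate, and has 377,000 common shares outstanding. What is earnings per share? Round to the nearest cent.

Pre-tax income = R$1,900,000 − R$1,052,930.00 = R$847,070.00.
Net income = R$847,070.00 × (1 − 0.15) = R$720,009.50.
Per share: R$720,009.50 / 377,000 shares = R$1.91.

R$1.91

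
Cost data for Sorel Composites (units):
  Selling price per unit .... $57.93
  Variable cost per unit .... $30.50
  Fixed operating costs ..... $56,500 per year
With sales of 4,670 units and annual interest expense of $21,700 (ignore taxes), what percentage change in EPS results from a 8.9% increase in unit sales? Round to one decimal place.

Contribution at this volume is 4,670 × $27.43 = $128,098.10.
EBIT = $128,098.10 − $56,500 = $71,598.10.
After interest of $21,700.00, pre-tax earnings = $49,898.10.
Degree of combined leverage = contribution ÷ (EBIT − I) = $128,098.10 ÷ $49,898.10 = 2.5672.
EPS therefore changes by 2.5672 × (+8.9%) = +22.8%.

+22.8%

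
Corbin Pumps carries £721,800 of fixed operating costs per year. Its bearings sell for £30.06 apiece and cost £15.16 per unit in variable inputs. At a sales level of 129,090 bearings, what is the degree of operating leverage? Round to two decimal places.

Total contribution margin = 129,090 × £14.90 = £1,923,441.00.
Subtracting fixed costs: EBIT = £1,923,441.00 − £721,800 = £1,201,641.00.
Degree of operating leverage = £1,923,441.00 / £1,201,641.00 = 1.6007.

1.60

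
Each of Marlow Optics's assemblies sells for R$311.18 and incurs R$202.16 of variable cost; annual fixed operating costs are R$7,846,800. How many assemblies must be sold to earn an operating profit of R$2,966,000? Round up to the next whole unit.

99,182 assemblies

Each unit contributes R$311.18 − R$202.16 = R$109.02.
Units = (FC + target) / CM = (R$7,846,800 + R$2,966,000) / R$109.02 = 99,181.80, so 99,182 assemblies.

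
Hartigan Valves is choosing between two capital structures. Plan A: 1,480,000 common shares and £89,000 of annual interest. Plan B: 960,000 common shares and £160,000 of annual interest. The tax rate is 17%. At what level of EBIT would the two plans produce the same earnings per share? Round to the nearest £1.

Set EPS_A = EPS_B: (EBIT − £89,000)(1 − 0.17) ÷ 1,480,000 = (EBIT − £160,000)(1 − 0.17) ÷ 960,000.
The (1 − t) factor cancels: (EBIT − 89,000) × 960,000 = (EBIT − 160,000) × 1,480,000.
Solving, EBIT = (160,000·1,480,000 − 89,000·960,000) / (1,480,000 − 960,000) = 151,360,000,000 / 520,000 = 291,076.92.

£291,077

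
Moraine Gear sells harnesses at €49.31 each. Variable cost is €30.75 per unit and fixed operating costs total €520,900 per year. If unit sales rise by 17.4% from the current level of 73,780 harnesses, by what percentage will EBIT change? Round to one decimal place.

+28.1%

At 73,780 units, contribution = 73,780 × €18.56 = €1,369,356.80.
Subtracting fixed costs: EBIT = €1,369,356.80 − €520,900 = €848,456.80.
Degree of operating leverage = €1,369,356.80 / €848,456.80 = 1.6139.
Operating income changes by 1.6139 × +17.4% = +28.1%.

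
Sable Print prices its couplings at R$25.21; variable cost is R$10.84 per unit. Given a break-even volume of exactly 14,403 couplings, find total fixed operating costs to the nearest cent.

R$206,971.11

Unit CM = price − variable cost = R$25.21 − R$10.84 = R$14.37.
Since BE = FC / CM, FC = 14,403 × R$14.37 = R$206,971.11.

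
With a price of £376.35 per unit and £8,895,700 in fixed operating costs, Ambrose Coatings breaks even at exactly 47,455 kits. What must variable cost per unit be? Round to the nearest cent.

At break-even, FC = Q × (P − VC), so P − VC = £8,895,700 ÷ 47,455 = £187.4555.
Hence VC = price − CM = £376.35 − £187.4555 = £188.89.

£188.89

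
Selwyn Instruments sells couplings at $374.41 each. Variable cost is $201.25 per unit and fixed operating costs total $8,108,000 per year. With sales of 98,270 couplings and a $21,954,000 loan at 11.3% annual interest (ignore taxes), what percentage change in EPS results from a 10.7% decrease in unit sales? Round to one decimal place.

-28.3%

Contribution at this volume is 98,270 × $173.16 = $17,016,433.20.
EBIT = $17,016,433.20 − $8,108,000 = $8,908,433.20.
Interest = $2,480,802.00, so EBIT − I = $6,427,631.20.
DCL = total CM / (EBIT − I) = $17,016,433.20 / $6,427,631.20 = 2.6474.
%ΔEPS = DCL × %ΔSales = 2.6474 × -10.7% = -28.3%.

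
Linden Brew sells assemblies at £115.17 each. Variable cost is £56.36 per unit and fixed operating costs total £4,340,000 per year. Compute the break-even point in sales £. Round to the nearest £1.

£8,499,197

Contribution margin per unit = £115.17 − £56.36 = £58.81, a CM ratio of £58.81 ÷ £115.17 = 0.5106.
Break-even sales = FC ÷ CM ratio = £4,340,000 × £115.17 / £58.81 = £8,499,197.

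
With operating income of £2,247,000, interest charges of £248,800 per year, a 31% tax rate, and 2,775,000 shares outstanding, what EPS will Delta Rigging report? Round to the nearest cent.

£0.50

Pre-tax income = £2,247,000 − £248,800.00 = £1,998,200.00.
After tax at 31%: net income = £1,998,200.00 × 0.69 = £1,378,758.00.
Per share: £1,378,758.00 / 2,775,000 shares = £0.50.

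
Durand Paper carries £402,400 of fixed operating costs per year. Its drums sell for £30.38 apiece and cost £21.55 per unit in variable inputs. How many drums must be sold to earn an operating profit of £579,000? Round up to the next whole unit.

111,144 drums

Unit CM = price − variable cost = £30.38 − £21.55 = £8.83.
Units = (FC + target) / CM = (£402,400 + £579,000) / £8.83 = 111,143.83, so 111,144 drums.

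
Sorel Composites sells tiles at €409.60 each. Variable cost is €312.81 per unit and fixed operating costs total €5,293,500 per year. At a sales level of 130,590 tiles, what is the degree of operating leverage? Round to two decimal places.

1.72

At 130,590 units, contribution = 130,590 × €96.79 = €12,639,806.10.
Operating income = contribution − fixed costs = €12,639,806.10 − €5,293,500 = €7,346,306.10.
So DOL = total CM / EBIT = €12,639,806.10 / €7,346,306.10 = 1.7206.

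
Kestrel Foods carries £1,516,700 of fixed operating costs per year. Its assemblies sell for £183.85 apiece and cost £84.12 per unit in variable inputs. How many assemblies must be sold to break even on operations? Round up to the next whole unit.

15,209 assemblies

Contribution margin per unit = £183.85 − £84.12 = £99.73.
Break-even Q = £1,516,700 / £99.73 = 15,208.06 → 15,209 assemblies.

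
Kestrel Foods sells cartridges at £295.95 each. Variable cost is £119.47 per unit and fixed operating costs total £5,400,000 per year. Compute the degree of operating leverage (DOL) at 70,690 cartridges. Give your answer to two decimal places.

1.76

Contribution at this volume is 70,690 × £176.48 = £12,475,371.20.
Subtracting fixed costs: EBIT = £12,475,371.20 − £5,400,000 = £7,075,371.20.
Degree of operating leverage = £12,475,371.20 / £7,075,371.20 = 1.7632.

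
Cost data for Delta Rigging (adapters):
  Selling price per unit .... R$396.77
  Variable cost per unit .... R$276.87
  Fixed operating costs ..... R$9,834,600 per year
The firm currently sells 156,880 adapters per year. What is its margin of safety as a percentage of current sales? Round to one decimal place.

Contribution margin per unit = R$396.77 − R$276.87 = R$119.90. Break-even units = R$9,834,600 ÷ R$119.90 = 82,023.35; break-even revenue = 82,023.35 × R$396.77 = R$32,544,405.69.
Actual sales revenue = 156,880 × R$396.77 = R$62,245,277.60.
Margin of safety = (R$62,245,277.60 − R$32,544,405.69) ÷ R$62,245,277.60 = 47.7%.

47.7%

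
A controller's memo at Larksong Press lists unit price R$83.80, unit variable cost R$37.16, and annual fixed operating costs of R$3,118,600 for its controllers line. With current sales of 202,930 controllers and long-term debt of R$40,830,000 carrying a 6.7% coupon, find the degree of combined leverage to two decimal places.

Total contribution margin = 202,930 × R$46.64 = R$9,464,655.20.
Subtracting fixed costs: EBIT = R$9,464,655.20 − R$3,118,600 = R$6,346,055.20. Interest = R$2,735,610.00, so EBIT − I = R$3,610,445.20.
Degree of total leverage = total CM / (EBIT − interest) = R$9,464,655.20 / R$3,610,445.20 = 2.6215.

2.62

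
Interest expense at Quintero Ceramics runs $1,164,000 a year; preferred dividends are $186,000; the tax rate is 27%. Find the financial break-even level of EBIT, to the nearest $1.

Preferred dividends are paid after tax, so their pre-tax equivalent is $186,000 ÷ (1 − 0.27) = $254,794.52.
Financial break-even EBIT = interest + D_p ÷ (1 − t) = $1,164,000 + $254,794.52 = $1,418,794.52.

$1,418,795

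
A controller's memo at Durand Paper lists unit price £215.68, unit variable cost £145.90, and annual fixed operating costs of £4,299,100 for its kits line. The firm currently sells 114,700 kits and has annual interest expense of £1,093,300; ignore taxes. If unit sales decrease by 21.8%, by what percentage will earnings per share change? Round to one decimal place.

-66.8%

Total contribution margin = 114,700 × £69.78 = £8,003,766.00.
Operating income = contribution − fixed costs = £8,003,766.00 − £4,299,100 = £3,704,666.00.
After interest of £1,093,300.00, pre-tax earnings = £2,611,366.00.
DCL = total CM / (EBIT − I) = £8,003,766.00 / £2,611,366.00 = 3.0650.
%ΔEPS = DCL × %ΔSales = 3.0650 × -21.8% = -66.8%.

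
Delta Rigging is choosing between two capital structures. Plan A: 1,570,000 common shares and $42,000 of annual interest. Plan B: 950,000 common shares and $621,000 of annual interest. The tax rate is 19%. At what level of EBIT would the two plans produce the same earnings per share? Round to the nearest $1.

Set EPS_A = EPS_B: (EBIT − $42,000)(1 − 0.19) ÷ 1,570,000 = (EBIT − $621,000)(1 − 0.19) ÷ 950,000.
The (1 − t) factor cancels: (EBIT − 42,000) × 950,000 = (EBIT − 621,000) × 1,570,000.
EBIT × (1,570,000 − 950,000) = 621,000 × 1,570,000 − 42,000 × 950,000 = 935,070,000,000, so EBIT = 935,070,000,000 ÷ 620,000 = 1,508,177.42.

$1,508,177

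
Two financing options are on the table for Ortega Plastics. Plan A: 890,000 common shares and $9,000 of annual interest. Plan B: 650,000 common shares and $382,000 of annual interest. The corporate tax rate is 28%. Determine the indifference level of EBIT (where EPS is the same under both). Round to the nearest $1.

$1,392,208

Set EPS_A = EPS_B: (EBIT − $9,000)(1 − 0.28) ÷ 890,000 = (EBIT − $382,000)(1 − 0.28) ÷ 650,000.
The (1 − t) factor cancels: (EBIT − 9,000) × 650,000 = (EBIT − 382,000) × 890,000.
Solving, EBIT = (382,000·890,000 − 9,000·650,000) / (890,000 − 650,000) = 334,130,000,000 / 240,000 = 1,392,208.33.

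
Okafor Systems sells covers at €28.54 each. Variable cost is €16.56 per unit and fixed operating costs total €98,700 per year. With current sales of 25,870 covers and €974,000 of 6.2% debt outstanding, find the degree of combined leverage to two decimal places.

Contribution at this volume is 25,870 × €11.98 = €309,922.60.
EBIT = €309,922.60 − €98,700 = €211,222.60. Interest = €60,388.00, so EBIT − I = €150,834.60.
DCL = contribution ÷ (EBIT − I) = €309,922.60 ÷ €150,834.60 = 2.0547.

2.05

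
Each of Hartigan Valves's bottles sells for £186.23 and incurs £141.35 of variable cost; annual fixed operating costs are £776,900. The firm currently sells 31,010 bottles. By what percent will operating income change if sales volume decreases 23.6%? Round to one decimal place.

Contribution at this volume is 31,010 × £44.88 = £1,391,728.80.
Operating income = contribution − fixed costs = £1,391,728.80 − £776,900 = £614,828.80.
DOL = contribution ÷ EBIT = £1,391,728.80 ÷ £614,828.80 = 2.2636.
%ΔEBIT = DOL × %ΔSales = 2.2636 × -23.6% = -53.4%.

-53.4%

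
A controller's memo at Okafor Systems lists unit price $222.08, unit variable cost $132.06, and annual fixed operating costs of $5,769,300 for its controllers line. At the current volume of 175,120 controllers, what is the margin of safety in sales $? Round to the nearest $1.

Contribution margin per unit = $222.08 − $132.06 = $90.02. Break-even units = $5,769,300 ÷ $90.02 = 64,089.09; break-even revenue = 64,089.09 × $222.08 = $14,232,905.40.
Current sales = 175,120 × $222.08 = $38,890,649.60.
Margin of safety = $38,890,649.60 − $14,232,905.40 = $24,657,744.

$24,657,744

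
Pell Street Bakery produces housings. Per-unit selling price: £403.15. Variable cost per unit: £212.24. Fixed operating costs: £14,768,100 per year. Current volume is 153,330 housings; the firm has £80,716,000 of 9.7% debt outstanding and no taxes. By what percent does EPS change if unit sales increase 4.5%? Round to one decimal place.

At 153,330 units, contribution = 153,330 × £190.91 = £29,272,230.30.
Subtracting fixed costs: EBIT = £29,272,230.30 − £14,768,100 = £14,504,130.30.
After interest of £7,829,452.00, pre-tax earnings = £6,674,678.30.
Degree of combined leverage = contribution ÷ (EBIT − I) = £29,272,230.30 ÷ £6,674,678.30 = 4.3856.
EPS therefore changes by 4.3856 × (+4.5%) = +19.7%.

+19.7%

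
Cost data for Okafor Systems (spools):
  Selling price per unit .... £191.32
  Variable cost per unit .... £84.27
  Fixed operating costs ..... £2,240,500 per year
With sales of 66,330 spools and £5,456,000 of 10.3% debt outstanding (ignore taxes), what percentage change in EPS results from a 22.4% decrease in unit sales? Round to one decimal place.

At 66,330 units, contribution = 66,330 × £107.05 = £7,100,626.50.
EBIT = £7,100,626.50 − £2,240,500 = £4,860,126.50.
Interest = £561,968.00, so EBIT − I = £4,298,158.50.
DCL = total CM / (EBIT − I) = £7,100,626.50 / £4,298,158.50 = 1.6520.
%ΔEPS = DCL × %ΔSales = 1.6520 × -22.4% = -37.0%.

-37.0%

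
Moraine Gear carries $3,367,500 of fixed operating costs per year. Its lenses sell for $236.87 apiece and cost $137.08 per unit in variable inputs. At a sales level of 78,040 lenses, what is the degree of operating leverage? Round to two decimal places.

1.76

Total contribution margin = 78,040 × $99.79 = $7,787,611.60.
Subtracting fixed costs: EBIT = $7,787,611.60 − $3,367,500 = $4,420,111.60.
DOL = contribution ÷ EBIT = $7,787,611.60 ÷ $4,420,111.60 = 1.7619.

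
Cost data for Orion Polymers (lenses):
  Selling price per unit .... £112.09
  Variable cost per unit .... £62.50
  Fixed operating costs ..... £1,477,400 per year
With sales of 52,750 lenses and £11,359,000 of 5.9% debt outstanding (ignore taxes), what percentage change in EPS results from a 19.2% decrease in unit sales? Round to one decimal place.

At 52,750 units, contribution = 52,750 × £49.59 = £2,615,872.50.
Subtracting fixed costs: EBIT = £2,615,872.50 − £1,477,400 = £1,138,472.50.
After interest of £670,181.00, pre-tax earnings = £468,291.50.
Degree of combined leverage = contribution ÷ (EBIT − I) = £2,615,872.50 ÷ £468,291.50 = 5.5860.
%ΔEPS = DCL × %ΔSales = 5.5860 × -19.2% = -107.3%.

-107.3%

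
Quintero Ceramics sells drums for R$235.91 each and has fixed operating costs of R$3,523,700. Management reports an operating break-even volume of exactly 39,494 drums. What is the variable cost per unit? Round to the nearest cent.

Contribution per unit must be FC / Q = R$3,523,700 / 39,494 = R$89.2211.
Hence VC = price − CM = R$235.91 − R$89.2211 = R$146.69.

R$146.69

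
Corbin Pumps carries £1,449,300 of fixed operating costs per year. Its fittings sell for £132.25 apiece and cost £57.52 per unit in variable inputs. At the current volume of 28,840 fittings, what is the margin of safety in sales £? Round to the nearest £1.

Each unit contributes £132.25 − £57.52 = £74.73. Break-even units = £1,449,300 ÷ £74.73 = 19,393.82; break-even revenue = 19,393.82 × £132.25 = £2,564,832.40.
Actual sales revenue = 28,840 × £132.25 = £3,814,090.00.
Margin of safety = £3,814,090.00 − £2,564,832.40 = £1,249,258.

£1,249,258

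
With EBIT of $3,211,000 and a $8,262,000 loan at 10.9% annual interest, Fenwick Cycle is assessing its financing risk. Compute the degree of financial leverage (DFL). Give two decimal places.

1.39

Annual interest charges come to $900,558.00.
Degree of financial leverage = EBIT / (EBIT − interest) = $3,211,000 / $2,310,442.00 = 1.3898.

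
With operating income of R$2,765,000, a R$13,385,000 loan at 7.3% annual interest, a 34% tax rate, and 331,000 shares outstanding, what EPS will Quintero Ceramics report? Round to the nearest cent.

Interest = R$977,105.00, so EBT = R$2,765,000 − R$977,105.00 = R$1,787,895.00.
Net income = R$1,787,895.00 × (1 − 0.34) = R$1,180,010.70.
Per share: R$1,180,010.70 / 331,000 shares = R$3.56.

R$3.56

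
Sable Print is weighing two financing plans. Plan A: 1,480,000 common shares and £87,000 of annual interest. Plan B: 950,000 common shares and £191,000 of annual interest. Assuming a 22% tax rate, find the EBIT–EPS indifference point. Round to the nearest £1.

£377,415

Set EPS_A = EPS_B: (EBIT − £87,000)(1 − 0.22) ÷ 1,480,000 = (EBIT − £191,000)(1 − 0.22) ÷ 950,000.
The (1 − t) factor cancels: (EBIT − 87,000) × 950,000 = (EBIT − 191,000) × 1,480,000.
EBIT × (1,480,000 − 950,000) = 191,000 × 1,480,000 − 87,000 × 950,000 = 200,030,000,000, so EBIT = 200,030,000,000 ÷ 530,000 = 377,415.09.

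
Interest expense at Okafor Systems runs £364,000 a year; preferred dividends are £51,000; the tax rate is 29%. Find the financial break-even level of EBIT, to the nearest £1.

Preferred dividends are paid after tax, so their pre-tax equivalent is £51,000 ÷ (1 − 0.29) = £71,830.99.
EPS = 0 when EBIT covers interest plus the pre-tax preferred burden: £364,000 + £71,830.99 = £435,830.99.

£435,831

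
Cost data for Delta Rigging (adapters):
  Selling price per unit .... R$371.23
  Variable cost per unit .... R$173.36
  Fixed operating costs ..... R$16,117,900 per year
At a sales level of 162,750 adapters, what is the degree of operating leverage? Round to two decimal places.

At 162,750 units, contribution = 162,750 × R$197.87 = R$32,203,342.50.
Subtracting fixed costs: EBIT = R$32,203,342.50 − R$16,117,900 = R$16,085,442.50.
So DOL = total CM / EBIT = R$32,203,342.50 / R$16,085,442.50 = 2.0020.

2.00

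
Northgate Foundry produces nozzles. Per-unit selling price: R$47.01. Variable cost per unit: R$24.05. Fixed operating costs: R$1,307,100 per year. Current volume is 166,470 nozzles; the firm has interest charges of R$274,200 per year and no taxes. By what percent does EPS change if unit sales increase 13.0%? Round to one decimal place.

Contribution at this volume is 166,470 × R$22.96 = R$3,822,151.20.
Operating income = contribution − fixed costs = R$3,822,151.20 − R$1,307,100 = R$2,515,051.20.
After interest of R$274,200.00, pre-tax earnings = R$2,240,851.20.
DCL = total CM / (EBIT − I) = R$3,822,151.20 / R$2,240,851.20 = 1.7057.
%ΔEPS = DCL × %ΔSales = 1.7057 × +13.0% = +22.2%.

+22.2%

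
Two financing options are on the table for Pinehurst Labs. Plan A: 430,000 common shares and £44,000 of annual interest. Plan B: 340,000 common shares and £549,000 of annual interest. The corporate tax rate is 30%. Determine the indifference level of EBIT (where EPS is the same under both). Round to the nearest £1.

£2,456,778

Set EPS_A = EPS_B: (EBIT − £44,000)(1 − 0.30) ÷ 430,000 = (EBIT − £549,000)(1 − 0.30) ÷ 340,000.
The (1 − t) factor cancels: (EBIT − 44,000) × 340,000 = (EBIT − 549,000) × 430,000.
EBIT × (430,000 − 340,000) = 549,000 × 430,000 − 44,000 × 340,000 = 221,110,000,000, so EBIT = 221,110,000,000 ÷ 90,000 = 2,456,777.78.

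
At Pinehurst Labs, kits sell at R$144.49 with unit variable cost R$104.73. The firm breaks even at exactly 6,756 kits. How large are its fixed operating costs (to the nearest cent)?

Unit CM = price − variable cost = R$144.49 − R$104.73 = R$39.76.
Since BE = FC / CM, FC = 6,756 × R$39.76 = R$268,618.56.

R$268,618.56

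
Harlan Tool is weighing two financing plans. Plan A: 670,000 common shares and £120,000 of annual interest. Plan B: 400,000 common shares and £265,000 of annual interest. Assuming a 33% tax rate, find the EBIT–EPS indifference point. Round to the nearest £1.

At indifference, (EBIT − 120,000)(1 − t)/670,000 = (EBIT − 265,000)(1 − t)/400,000.
The (1 − t) factor cancels: (EBIT − 120,000) × 400,000 = (EBIT − 265,000) × 670,000.
EBIT × (670,000 − 400,000) = 265,000 × 670,000 − 120,000 × 400,000 = 129,550,000,000, so EBIT = 129,550,000,000 ÷ 270,000 = 479,814.81.

£479,815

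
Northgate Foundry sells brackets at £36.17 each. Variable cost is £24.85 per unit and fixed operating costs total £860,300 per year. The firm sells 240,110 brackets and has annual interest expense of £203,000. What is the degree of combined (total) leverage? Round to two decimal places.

1.64

Total contribution margin = 240,110 × £11.32 = £2,718,045.20.
Subtracting fixed costs: EBIT = £2,718,045.20 − £860,300 = £1,857,745.20. Interest = £203,000.00, so EBIT − I = £1,654,745.20.
DCL = contribution ÷ (EBIT − I) = £2,718,045.20 ÷ £1,654,745.20 = 1.6426.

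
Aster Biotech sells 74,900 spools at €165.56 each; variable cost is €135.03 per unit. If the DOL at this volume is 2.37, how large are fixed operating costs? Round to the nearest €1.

Total contribution margin = 74,900 × €30.53 = €2,286,697.00.
DOL = contribution / EBIT, so EBIT = €2,286,697.00 / 2.37 = €964,851.05.
And FC = contribution − EBIT = €2,286,697.00 − €964,851.05 = €1,321,846.

€1,321,846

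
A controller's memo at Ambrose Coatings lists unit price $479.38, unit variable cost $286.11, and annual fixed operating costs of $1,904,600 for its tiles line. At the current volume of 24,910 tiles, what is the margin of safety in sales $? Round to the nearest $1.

$7,217,254

Unit CM = price − variable cost = $479.38 − $286.11 = $193.27. Break-even units = $1,904,600 ÷ $193.27 = 9,854.61; break-even revenue = 9,854.61 × $479.38 = $4,724,101.76.
Current sales = 24,910 × $479.38 = $11,941,355.80.
Margin of safety = $11,941,355.80 − $4,724,101.76 = $7,217,254.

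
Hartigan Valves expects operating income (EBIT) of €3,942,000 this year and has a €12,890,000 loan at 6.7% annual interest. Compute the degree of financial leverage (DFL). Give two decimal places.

1.28

Interest = €863,630.00.
Degree of financial leverage = EBIT / (EBIT − interest) = €3,942,000 / €3,078,370.00 = 1.2805.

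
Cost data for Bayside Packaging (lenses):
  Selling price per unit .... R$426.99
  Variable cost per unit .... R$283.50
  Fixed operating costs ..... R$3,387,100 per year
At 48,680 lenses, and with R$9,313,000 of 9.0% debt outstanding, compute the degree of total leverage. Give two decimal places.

Total contribution margin = 48,680 × R$143.49 = R$6,985,093.20.
Subtracting fixed costs: EBIT = R$6,985,093.20 − R$3,387,100 = R$3,597,993.20. Interest = R$838,170.00.
DOL = R$6,985,093.20 ÷ R$3,597,993.20 = 1.9414; DFL = R$3,597,993.20 ÷ R$2,759,823.20 = 1.3037.
Combined leverage = 1.9414 × 1.3037 = 2.5310.

2.53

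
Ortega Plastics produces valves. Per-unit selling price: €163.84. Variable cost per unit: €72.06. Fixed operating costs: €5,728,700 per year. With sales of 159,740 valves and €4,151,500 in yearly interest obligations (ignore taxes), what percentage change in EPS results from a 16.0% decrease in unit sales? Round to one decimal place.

-49.1%

At 159,740 units, contribution = 159,740 × €91.78 = €14,660,937.20.
EBIT = €14,660,937.20 − €5,728,700 = €8,932,237.20.
After interest of €4,151,500.00, pre-tax earnings = €4,780,737.20.
Degree of combined leverage = contribution ÷ (EBIT − I) = €14,660,937.20 ÷ €4,780,737.20 = 3.0667.
%ΔEPS = DCL × %ΔSales = 3.0667 × -16.0% = -49.1%.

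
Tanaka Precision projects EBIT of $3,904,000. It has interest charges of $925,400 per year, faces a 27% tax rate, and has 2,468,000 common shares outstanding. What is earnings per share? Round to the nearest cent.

$0.88

Pre-tax income = $3,904,000 − $925,400.00 = $2,978,600.00.
After tax at 27%: net income = $2,978,600.00 × 0.73 = $2,174,378.00.
Per share: $2,174,378.00 / 2,468,000 shares = $0.88.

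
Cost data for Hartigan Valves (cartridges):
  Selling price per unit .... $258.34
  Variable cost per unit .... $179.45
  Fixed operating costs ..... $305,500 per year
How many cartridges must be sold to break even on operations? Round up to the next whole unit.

3,873 cartridges

Contribution margin per unit = $258.34 − $179.45 = $78.89.
Units to break even: $305,500 ÷ $78.89 = 3,872.48, rounded up to 3,873.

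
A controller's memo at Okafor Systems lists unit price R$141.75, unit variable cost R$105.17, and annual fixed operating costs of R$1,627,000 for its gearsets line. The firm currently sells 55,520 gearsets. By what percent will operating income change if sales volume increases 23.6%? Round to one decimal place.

+118.7%

At 55,520 units, contribution = 55,520 × R$36.58 = R$2,030,921.60.
Operating income = contribution − fixed costs = R$2,030,921.60 − R$1,627,000 = R$403,921.60.
So DOL = total CM / EBIT = R$2,030,921.60 / R$403,921.60 = 5.0280.
Operating income changes by 5.0280 × +23.6% = +118.7%.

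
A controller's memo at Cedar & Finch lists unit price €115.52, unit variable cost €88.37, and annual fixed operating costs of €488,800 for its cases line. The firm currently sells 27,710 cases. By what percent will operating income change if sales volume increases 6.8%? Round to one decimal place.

+19.4%

At 27,710 units, contribution = 27,710 × €27.15 = €752,326.50.
Subtracting fixed costs: EBIT = €752,326.50 − €488,800 = €263,526.50.
Degree of operating leverage = €752,326.50 / €263,526.50 = 2.8548.
Operating income changes by 2.8548 × +6.8% = +19.4%.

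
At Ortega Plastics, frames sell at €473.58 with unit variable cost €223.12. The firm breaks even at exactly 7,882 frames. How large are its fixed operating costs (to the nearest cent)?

Unit CM = price − variable cost = €473.58 − €223.12 = €250.46.
Fixed costs = break-even units × CM = 7,882 × €250.46 = €1,974,125.72.

€1,974,125.72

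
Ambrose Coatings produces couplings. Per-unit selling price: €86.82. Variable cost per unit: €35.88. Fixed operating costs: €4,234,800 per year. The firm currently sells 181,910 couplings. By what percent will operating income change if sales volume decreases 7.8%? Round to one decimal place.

At 181,910 units, contribution = 181,910 × €50.94 = €9,266,495.40.
Subtracting fixed costs: EBIT = €9,266,495.40 − €4,234,800 = €5,031,695.40.
Degree of operating leverage = €9,266,495.40 / €5,031,695.40 = 1.8416.
So EBIT moves 1.8416 × (-7.8%) = -14.4%.

-14.4%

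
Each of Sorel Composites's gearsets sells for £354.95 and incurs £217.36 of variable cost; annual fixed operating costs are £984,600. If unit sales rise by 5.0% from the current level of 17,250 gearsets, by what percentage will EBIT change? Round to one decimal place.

Contribution at this volume is 17,250 × £137.59 = £2,373,427.50.
Subtracting fixed costs: EBIT = £2,373,427.50 − £984,600 = £1,388,827.50.
So DOL = total CM / EBIT = £2,373,427.50 / £1,388,827.50 = 1.7089.
%ΔEBIT = DOL × %ΔSales = 1.7089 × +5.0% = +8.5%.

+8.5%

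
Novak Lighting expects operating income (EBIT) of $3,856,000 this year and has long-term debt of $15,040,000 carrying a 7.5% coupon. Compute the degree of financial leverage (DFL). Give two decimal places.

1.41

Annual interest charges come to $1,128,000.00.
DFL = EBIT ÷ (EBIT − I) = $3,856,000 ÷ ($3,856,000 − $1,128,000.00) = $3,856,000 ÷ $2,728,000.00 = 1.4135.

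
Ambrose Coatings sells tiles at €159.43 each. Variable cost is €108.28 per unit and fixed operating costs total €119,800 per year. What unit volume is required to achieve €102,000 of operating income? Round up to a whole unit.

Contribution margin per unit = €159.43 − €108.28 = €51.15.
Need Q such that Q × €51.15 − €119,800 = €102,000, i.e. Q = €221,800 / €51.15 = 4,336.27 → 4,337.

4,337 tiles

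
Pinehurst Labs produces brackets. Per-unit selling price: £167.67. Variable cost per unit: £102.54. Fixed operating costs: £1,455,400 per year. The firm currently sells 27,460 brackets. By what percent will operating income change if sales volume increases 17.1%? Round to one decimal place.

At 27,460 units, contribution = 27,460 × £65.13 = £1,788,469.80.
Operating income = contribution − fixed costs = £1,788,469.80 − £1,455,400 = £333,069.80.
Degree of operating leverage = £1,788,469.80 / £333,069.80 = 5.3697.
%ΔEBIT = DOL × %ΔSales = 5.3697 × +17.1% = +91.8%.

+91.8%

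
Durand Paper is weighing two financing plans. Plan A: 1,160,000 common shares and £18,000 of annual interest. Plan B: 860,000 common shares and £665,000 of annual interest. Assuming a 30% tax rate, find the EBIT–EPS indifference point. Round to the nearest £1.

£2,519,733

Set EPS_A = EPS_B: (EBIT − £18,000)(1 − 0.30) ÷ 1,160,000 = (EBIT − £665,000)(1 − 0.30) ÷ 860,000.
Cancelling (1 − t) and cross-multiplying: 860,000·(EBIT − 18,000) = 1,160,000·(EBIT − 665,000).
EBIT × (1,160,000 − 860,000) = 665,000 × 1,160,000 − 18,000 × 860,000 = 755,920,000,000, so EBIT = 755,920,000,000 ÷ 300,000 = 2,519,733.33.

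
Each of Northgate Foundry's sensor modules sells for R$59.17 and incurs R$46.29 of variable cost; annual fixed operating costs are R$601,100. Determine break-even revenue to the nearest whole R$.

R$2,761,420

Contribution margin per unit = R$59.17 − R$46.29 = R$12.88, a CM ratio of R$12.88 ÷ R$59.17 = 0.2177.
Break-even sales = FC ÷ CM ratio = R$601,100 × R$59.17 / R$12.88 = R$2,761,420.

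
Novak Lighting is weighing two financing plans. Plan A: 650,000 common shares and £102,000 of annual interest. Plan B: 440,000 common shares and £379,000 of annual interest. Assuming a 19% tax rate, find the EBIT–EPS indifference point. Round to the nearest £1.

Set EPS_A = EPS_B: (EBIT − £102,000)(1 − 0.19) ÷ 650,000 = (EBIT − £379,000)(1 − 0.19) ÷ 440,000.
The (1 − t) factor cancels: (EBIT − 102,000) × 440,000 = (EBIT − 379,000) × 650,000.
Solving, EBIT = (379,000·650,000 − 102,000·440,000) / (650,000 − 440,000) = 201,470,000,000 / 210,000 = 959,380.95.

£959,381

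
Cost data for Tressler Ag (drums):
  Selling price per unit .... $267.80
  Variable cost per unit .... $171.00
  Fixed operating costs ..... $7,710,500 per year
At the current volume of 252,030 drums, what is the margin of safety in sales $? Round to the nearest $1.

$46,162,313

Each unit contributes $267.80 − $171.00 = $96.80. Break-even units = $7,710,500 ÷ $96.80 = 79,653.93; break-even revenue = 79,653.93 × $267.80 = $21,331,321.28.
Actual sales revenue = 252,030 × $267.80 = $67,493,634.00.
Margin of safety = $67,493,634.00 − $21,331,321.28 = $46,162,313.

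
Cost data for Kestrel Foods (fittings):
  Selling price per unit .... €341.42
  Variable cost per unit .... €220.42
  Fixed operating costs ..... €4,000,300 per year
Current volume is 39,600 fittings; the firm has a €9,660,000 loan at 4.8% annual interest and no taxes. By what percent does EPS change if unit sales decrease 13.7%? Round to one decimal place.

At 39,600 units, contribution = 39,600 × €121.00 = €4,791,600.00.
Operating income = contribution − fixed costs = €4,791,600.00 − €4,000,300 = €791,300.00.
After interest of €463,680.00, pre-tax earnings = €327,620.00.
DCL = total CM / (EBIT − I) = €4,791,600.00 / €327,620.00 = 14.6255.
EPS therefore changes by 14.6255 × (-13.7%) = -200.4%.

-200.4%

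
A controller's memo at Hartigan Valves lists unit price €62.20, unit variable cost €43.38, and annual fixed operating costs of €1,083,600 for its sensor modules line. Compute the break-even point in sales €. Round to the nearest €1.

Contribution margin per unit = €62.20 − €43.38 = €18.82, a CM ratio of €18.82 ÷ €62.20 = 0.3026.
Break-even sales = FC ÷ CM ratio = €1,083,600 × €62.20 / €18.82 = €3,581,292.

€3,581,292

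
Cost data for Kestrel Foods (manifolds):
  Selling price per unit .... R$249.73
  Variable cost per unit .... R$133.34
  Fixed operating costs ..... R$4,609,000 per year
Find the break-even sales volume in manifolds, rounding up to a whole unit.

39,600 manifolds

Each unit contributes R$249.73 − R$133.34 = R$116.39.
Break-even volume = fixed costs ÷ CM per unit = R$4,609,000 ÷ R$116.39 = 39,599.62, so 39,600 manifolds.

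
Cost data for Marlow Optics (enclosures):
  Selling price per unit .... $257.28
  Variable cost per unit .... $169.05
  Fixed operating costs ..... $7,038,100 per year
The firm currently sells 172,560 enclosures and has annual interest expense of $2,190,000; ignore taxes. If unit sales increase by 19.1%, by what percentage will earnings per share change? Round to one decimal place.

Total contribution margin = 172,560 × $88.23 = $15,224,968.80.
Subtracting fixed costs: EBIT = $15,224,968.80 − $7,038,100 = $8,186,868.80.
After interest of $2,190,000.00, pre-tax earnings = $5,996,868.80.
DCL = total CM / (EBIT − I) = $15,224,968.80 / $5,996,868.80 = 2.5388.
EPS therefore changes by 2.5388 × (+19.1%) = +48.5%.

+48.5%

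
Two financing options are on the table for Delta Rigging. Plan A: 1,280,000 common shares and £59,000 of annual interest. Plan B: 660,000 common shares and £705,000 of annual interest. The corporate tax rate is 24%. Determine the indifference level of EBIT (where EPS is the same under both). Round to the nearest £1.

£1,392,677

Set EPS_A = EPS_B: (EBIT − £59,000)(1 − 0.24) ÷ 1,280,000 = (EBIT − £705,000)(1 − 0.24) ÷ 660,000.
The (1 − t) factor cancels: (EBIT − 59,000) × 660,000 = (EBIT − 705,000) × 1,280,000.
Solving, EBIT = (705,000·1,280,000 − 59,000·660,000) / (1,280,000 − 660,000) = 863,460,000,000 / 620,000 = 1,392,677.42.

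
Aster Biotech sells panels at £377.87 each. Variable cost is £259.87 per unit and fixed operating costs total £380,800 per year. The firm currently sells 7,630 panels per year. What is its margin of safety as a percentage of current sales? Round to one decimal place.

Contribution margin per unit = £377.87 − £259.87 = £118.00. Break-even units = £380,800 ÷ £118.00 = 3,227.12; break-even revenue = 3,227.12 × £377.87 = £1,219,431.32.
Current sales = 7,630 × £377.87 = £2,883,148.10.
Margin of safety = (£2,883,148.10 − £1,219,431.32) ÷ £2,883,148.10 = 57.7%.

57.7%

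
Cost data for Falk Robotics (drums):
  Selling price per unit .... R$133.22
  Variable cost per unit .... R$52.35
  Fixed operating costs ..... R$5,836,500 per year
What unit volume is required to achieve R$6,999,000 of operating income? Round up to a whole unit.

Contribution margin per unit = R$133.22 − R$52.35 = R$80.87.
Required volume = (fixed costs + target profit) ÷ CM = (R$5,836,500 + R$6,999,000) ÷ R$80.87 = 158,717.70, so 158,718 drums.

158,718 drums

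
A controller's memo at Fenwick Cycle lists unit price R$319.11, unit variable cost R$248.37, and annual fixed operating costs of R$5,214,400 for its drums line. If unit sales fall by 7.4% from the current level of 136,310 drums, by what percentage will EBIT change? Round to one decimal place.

At 136,310 units, contribution = 136,310 × R$70.74 = R$9,642,569.40.
Subtracting fixed costs: EBIT = R$9,642,569.40 − R$5,214,400 = R$4,428,169.40.
DOL = contribution ÷ EBIT = R$9,642,569.40 ÷ R$4,428,169.40 = 2.1776.
%ΔEBIT = DOL × %ΔSales = 2.1776 × -7.4% = -16.1%.

-16.1%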